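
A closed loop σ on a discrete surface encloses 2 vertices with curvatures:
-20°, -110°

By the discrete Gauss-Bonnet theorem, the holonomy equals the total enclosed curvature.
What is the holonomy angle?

Holonomy = total enclosed curvature = (-20°) + (-110°) = -130°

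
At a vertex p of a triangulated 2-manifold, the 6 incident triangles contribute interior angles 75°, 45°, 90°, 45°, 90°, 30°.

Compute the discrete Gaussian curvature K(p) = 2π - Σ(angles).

Sum of angles = 375°. K = 360° - 375° = -15°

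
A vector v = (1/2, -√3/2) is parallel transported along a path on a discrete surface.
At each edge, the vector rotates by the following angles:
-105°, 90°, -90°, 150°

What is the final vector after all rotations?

Total rotation: (-105°) + 90° + (-90°) + 150° = 45°. Final vector: (0.9659, -0.2588)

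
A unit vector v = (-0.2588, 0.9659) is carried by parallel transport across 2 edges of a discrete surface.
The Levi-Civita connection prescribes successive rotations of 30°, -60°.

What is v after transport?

Total rotation: 30° + (-60°) = -30°. Final vector: (0.2588, 0.9659)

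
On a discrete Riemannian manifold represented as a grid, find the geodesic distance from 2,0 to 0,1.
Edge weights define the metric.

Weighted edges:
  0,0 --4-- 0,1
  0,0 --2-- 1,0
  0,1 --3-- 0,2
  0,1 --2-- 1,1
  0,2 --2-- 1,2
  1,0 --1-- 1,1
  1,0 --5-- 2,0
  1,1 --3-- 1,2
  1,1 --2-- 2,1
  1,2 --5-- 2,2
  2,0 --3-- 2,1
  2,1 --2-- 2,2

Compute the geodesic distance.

Shortest path: 2,0 → 2,1 → 1,1 → 0,1, total weight = 7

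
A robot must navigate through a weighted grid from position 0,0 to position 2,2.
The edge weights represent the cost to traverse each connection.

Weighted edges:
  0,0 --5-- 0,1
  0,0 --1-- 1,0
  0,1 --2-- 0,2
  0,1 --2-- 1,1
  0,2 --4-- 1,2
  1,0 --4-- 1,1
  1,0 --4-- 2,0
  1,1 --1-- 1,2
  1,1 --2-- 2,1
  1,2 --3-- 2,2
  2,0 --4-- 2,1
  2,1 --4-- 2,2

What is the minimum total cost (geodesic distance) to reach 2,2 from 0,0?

Shortest path: 0,0 → 1,0 → 1,1 → 1,2 → 2,2, total weight = 9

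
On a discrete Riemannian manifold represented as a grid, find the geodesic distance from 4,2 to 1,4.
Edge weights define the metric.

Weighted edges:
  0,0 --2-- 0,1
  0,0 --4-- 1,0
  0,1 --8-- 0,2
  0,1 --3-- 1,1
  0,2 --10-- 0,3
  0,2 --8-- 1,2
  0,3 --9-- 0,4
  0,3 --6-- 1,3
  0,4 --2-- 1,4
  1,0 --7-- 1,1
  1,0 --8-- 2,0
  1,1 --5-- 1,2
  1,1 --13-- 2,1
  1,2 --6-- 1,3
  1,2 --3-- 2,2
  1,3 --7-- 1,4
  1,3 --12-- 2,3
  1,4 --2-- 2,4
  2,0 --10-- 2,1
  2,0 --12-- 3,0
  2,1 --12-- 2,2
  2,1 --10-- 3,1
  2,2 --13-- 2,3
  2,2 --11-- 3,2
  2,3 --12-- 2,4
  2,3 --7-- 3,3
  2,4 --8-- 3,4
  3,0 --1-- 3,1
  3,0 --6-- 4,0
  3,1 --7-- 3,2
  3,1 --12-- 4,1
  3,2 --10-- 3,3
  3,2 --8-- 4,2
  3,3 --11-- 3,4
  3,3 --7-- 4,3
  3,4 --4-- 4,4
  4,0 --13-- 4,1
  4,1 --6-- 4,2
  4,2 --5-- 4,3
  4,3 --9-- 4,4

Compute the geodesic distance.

Shortest path: 4,2 → 4,3 → 4,4 → 3,4 → 2,4 → 1,4, total weight = 28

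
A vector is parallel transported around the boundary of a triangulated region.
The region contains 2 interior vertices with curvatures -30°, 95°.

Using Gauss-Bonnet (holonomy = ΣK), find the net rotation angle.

Holonomy = total enclosed curvature = (-30°) + 95° = 65°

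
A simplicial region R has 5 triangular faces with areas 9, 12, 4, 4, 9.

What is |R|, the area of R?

9 + 12 + 4 + 4 + 9 = 38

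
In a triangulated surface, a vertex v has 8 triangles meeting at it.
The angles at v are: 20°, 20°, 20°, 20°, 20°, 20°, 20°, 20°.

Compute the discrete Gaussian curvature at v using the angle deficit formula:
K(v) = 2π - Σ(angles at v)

Sum of angles = 160°. K = 360° - 160° = 200°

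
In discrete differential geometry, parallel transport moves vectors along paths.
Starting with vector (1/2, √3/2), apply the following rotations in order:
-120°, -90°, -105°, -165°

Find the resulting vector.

Total rotation: (-120°) + (-90°) + (-105°) + (-165°) = -480° ≡ -120° (mod 360°). Final vector: (0.5000, -0.8660)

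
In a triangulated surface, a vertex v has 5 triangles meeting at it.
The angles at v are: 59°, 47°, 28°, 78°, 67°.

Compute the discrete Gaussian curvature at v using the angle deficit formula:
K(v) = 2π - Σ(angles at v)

Sum of angles = 279°. K = 360° - 279° = 81° = 9π/20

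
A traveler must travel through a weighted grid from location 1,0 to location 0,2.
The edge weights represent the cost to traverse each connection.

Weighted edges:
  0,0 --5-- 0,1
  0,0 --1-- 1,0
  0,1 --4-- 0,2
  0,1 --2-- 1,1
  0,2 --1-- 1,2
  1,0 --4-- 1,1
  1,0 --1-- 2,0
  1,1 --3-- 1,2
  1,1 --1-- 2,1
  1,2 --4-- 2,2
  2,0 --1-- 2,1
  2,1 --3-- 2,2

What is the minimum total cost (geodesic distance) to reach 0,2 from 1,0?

Shortest path: 1,0 → 2,0 → 2,1 → 1,1 → 1,2 → 0,2, total weight = 7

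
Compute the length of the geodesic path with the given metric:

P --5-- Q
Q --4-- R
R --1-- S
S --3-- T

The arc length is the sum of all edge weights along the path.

Arc length = 5 + 4 + 1 + 3 = 13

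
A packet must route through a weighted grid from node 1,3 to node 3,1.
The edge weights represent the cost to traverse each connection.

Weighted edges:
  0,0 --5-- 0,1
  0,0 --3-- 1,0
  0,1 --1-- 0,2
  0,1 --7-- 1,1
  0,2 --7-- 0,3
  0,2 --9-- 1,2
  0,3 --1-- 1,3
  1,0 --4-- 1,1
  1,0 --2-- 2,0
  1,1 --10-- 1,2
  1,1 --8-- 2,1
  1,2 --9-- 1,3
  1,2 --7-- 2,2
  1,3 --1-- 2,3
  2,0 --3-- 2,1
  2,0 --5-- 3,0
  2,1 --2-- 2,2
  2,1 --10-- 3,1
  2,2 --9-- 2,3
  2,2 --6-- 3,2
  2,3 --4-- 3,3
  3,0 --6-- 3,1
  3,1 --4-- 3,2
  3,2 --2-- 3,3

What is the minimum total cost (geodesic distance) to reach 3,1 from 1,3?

Shortest path: 1,3 → 2,3 → 3,3 → 3,2 → 3,1, total weight = 11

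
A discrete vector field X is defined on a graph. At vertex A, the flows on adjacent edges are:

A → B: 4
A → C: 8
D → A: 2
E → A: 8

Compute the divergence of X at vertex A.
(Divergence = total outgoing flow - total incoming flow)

Divergence = sum of outgoing flows = 4 + 8 + (-2) + (-8) = 2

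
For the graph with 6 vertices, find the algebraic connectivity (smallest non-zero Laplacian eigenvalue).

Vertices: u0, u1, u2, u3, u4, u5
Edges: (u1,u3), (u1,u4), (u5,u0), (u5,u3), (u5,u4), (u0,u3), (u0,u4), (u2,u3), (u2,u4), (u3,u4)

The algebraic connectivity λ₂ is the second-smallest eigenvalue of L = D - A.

Degrees: deg(u0) = 3, deg(u1) = 2, deg(u2) = 2, deg(u3) = 5, deg(u4) = 5, deg(u5) = 3.
L = D − A with rows/columns ordered (u0, u1, u2, u3, u4, u5):
  [ 3,  0,  0, -1, -1, -1]
  [ 0,  2,  0, -1, -1,  0]
  [ 0,  0,  2, -1, -1,  0]
  [-1, -1, -1,  5, -1, -1]
  [-1, -1, -1, -1,  5, -1]
  [-1,  0,  0, -1, -1,  3]
Characteristic polynomial: det(λI − L) = λ(λ − 2)²(λ − 4)(λ − 6)².
Roots: λ = 0; (λ − 2) = 0 ⇒ λ = 2 (multiplicity 2); (λ − 4) = 0 ⇒ λ = 4; (λ − 6) = 0 ⇒ λ = 6 (multiplicity 2).
(Check: the roots sum (with multiplicity) to 20, matching trace L = Σdeg = 2·10 = 20.)
Laplacian eigenvalues: [0.0, 2.0, 2.0, 4.0, 6.0, 6.0]. Algebraic connectivity (smallest non-zero eigenvalue) = 2.0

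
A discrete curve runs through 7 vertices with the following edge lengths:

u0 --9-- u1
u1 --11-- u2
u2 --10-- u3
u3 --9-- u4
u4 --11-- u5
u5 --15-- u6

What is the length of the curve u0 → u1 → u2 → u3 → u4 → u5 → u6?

Arc length = 9 + 11 + 10 + 9 + 11 + 15 = 65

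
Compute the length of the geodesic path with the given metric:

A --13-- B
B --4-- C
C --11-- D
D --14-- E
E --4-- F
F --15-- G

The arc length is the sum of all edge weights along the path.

Arc length = 13 + 4 + 11 + 14 + 4 + 15 = 61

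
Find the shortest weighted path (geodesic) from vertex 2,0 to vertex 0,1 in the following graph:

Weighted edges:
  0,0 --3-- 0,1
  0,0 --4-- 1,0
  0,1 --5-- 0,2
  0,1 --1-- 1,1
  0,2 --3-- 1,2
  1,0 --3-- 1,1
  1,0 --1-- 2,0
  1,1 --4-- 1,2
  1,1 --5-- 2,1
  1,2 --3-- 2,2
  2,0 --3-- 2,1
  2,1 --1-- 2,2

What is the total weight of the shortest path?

Shortest path: 2,0 → 1,0 → 1,1 → 0,1, total weight = 5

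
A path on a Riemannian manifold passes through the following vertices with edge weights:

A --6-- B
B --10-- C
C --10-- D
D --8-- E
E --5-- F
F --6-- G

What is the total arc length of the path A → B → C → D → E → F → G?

Arc length = 6 + 10 + 10 + 8 + 5 + 6 = 45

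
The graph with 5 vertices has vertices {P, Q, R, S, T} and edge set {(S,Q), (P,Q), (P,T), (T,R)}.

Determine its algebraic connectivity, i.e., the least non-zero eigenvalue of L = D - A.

Degrees: deg(P) = 2, deg(Q) = 2, deg(R) = 1, deg(S) = 1, deg(T) = 2.
L = D − A with rows/columns ordered (P, Q, R, S, T):
  [ 2, -1,  0,  0, -1]
  [-1,  2,  0, -1,  0]
  [ 0,  0,  1,  0, -1]
  [ 0, -1,  0,  1,  0]
  [-1,  0, -1,  0,  2]
Characteristic polynomial: det(λI − L) = λ(λ² − 3λ + 1)(λ² − 5λ + 5).
Roots: λ = 0; (λ² − 3λ + 1) = 0 ⇒ λ = (3 ± √5)/2 ≈ 0.382, 2.618; (λ² − 5λ + 5) = 0 ⇒ λ = (5 ± √5)/2 ≈ 1.382, 3.618.
(Check: the roots sum (with multiplicity) to 8, matching trace L = Σdeg = 2·4 = 8.)
Laplacian eigenvalues: [0.0, 0.382, 1.382, 2.618, 3.618]. Algebraic connectivity (smallest non-zero eigenvalue) = 0.382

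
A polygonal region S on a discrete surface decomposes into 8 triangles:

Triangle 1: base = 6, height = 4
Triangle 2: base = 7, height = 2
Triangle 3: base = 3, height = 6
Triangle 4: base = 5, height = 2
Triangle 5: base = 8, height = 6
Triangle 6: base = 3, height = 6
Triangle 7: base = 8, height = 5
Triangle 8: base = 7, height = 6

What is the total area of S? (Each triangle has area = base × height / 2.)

(1/2)×6×4 + (1/2)×7×2 + (1/2)×3×6 + (1/2)×5×2 + (1/2)×8×6 + (1/2)×3×6 + (1/2)×8×5 + (1/2)×7×6 = 107.0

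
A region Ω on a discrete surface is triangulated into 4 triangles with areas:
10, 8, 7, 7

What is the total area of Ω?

10 + 8 + 7 + 7 = 32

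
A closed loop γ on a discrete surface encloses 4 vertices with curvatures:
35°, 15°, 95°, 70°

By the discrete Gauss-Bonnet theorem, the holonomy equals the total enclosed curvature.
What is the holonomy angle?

Holonomy = total enclosed curvature = 35° + 15° + 95° + 70° = 215°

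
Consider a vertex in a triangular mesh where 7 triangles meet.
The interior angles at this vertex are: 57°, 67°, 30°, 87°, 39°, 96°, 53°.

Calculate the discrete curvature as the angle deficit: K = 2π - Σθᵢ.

Sum of angles = 429°. K = 360° - 429° = -69° = -23π/60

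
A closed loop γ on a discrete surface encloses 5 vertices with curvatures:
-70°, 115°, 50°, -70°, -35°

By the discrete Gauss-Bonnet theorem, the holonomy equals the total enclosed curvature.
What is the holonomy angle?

Holonomy = total enclosed curvature = (-70°) + 115° + 50° + (-70°) + (-35°) = -10°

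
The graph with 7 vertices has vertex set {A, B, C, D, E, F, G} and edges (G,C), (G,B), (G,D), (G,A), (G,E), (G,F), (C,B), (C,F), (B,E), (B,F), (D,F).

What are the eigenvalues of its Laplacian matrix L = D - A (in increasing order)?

Degrees: deg(A) = 1, deg(B) = 4, deg(C) = 3, deg(D) = 2, deg(E) = 2, deg(F) = 4, deg(G) = 6.
L = D − A with rows/columns ordered (A, B, C, D, E, F, G):
  [ 1,  0,  0,  0,  0,  0, -1]
  [ 0,  4, -1,  0, -1, -1, -1]
  [ 0, -1,  3,  0,  0, -1, -1]
  [ 0,  0,  0,  2,  0, -1, -1]
  [ 0, -1,  0,  0,  2,  0, -1]
  [ 0, -1, -1, -1,  0,  4, -1]
  [-1, -1, -1, -1, -1, -1,  6]
Characteristic polynomial: det(λI − L) = λ(λ − 1)(λ² − 7λ + 9)(λ² − 7λ + 11)(λ − 7).
Roots: λ = 0; (λ − 1) = 0 ⇒ λ = 1; (λ² − 7λ + 9) = 0 ⇒ λ = (7 ± √13)/2 ≈ 1.6972, 5.3028; (λ² − 7λ + 11) = 0 ⇒ λ = (7 ± √5)/2 ≈ 2.382, 4.618; (λ − 7) = 0 ⇒ λ = 7.
(Check: the roots sum (with multiplicity) to 22, matching trace L = Σdeg = 2·11 = 22.)
Laplacian eigenvalues (increasing order): [0.0, 1.0, 1.6972, 2.382, 4.618, 5.3028, 7.0]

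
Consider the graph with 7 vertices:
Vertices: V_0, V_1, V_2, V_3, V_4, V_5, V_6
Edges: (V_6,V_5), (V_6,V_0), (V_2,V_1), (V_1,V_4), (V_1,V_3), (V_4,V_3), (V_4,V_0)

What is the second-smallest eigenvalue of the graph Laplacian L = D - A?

Degrees: deg(V_0) = 2, deg(V_1) = 3, deg(V_2) = 1, deg(V_3) = 2, deg(V_4) = 3, deg(V_5) = 1, deg(V_6) = 2.
L = D − A with rows/columns ordered (V_0, V_1, V_2, V_3, V_4, V_5, V_6):
  [ 2,  0,  0,  0, -1,  0, -1]
  [ 0,  3, -1, -1, -1,  0,  0]
  [ 0, -1,  1,  0,  0,  0,  0]
  [ 0, -1,  0,  2, -1,  0,  0]
  [-1, -1,  0, -1,  3,  0,  0]
  [ 0,  0,  0,  0,  0,  1, -1]
  [-1,  0,  0,  0,  0, -1,  2]
Characteristic polynomial: det(λI − L) = λ(λ² − 4λ + 1)(λ − 1)(λ² − 6λ + 7)(λ − 3).
Roots: λ = 0; (λ² − 4λ + 1) = 0 ⇒ λ = 2 ± √3 ≈ 0.2679, 3.7321; (λ − 1) = 0 ⇒ λ = 1; (λ² − 6λ + 7) = 0 ⇒ λ = 3 ± √2 ≈ 1.5858, 4.4142; (λ − 3) = 0 ⇒ λ = 3.
(Check: the roots sum (with multiplicity) to 14, matching trace L = Σdeg = 2·7 = 14.)
Laplacian eigenvalues: [0.0, 0.2679, 1.0, 1.5858, 3.0, 3.7321, 4.4142]. Algebraic connectivity (smallest non-zero eigenvalue) = 0.2679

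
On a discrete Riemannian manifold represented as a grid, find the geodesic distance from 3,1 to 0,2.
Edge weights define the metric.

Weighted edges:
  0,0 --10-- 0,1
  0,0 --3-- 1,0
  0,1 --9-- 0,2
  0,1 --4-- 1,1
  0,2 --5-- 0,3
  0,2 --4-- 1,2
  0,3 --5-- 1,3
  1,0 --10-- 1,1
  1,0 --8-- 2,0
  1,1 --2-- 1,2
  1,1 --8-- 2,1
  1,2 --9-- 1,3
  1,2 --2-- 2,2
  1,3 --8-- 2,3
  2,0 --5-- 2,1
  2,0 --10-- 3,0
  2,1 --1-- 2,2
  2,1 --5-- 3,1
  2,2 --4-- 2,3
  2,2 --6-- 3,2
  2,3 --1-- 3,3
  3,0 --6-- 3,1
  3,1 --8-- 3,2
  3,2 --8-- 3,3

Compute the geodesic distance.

Shortest path: 3,1 → 2,1 → 2,2 → 1,2 → 0,2, total weight = 12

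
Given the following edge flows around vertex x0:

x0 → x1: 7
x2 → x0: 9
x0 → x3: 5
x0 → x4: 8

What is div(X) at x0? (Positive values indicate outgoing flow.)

Divergence = sum of outgoing flows = 7 + (-9) + 5 + 8 = 11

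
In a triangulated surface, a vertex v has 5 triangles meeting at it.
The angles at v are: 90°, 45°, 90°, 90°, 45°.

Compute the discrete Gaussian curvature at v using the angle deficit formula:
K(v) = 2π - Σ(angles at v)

Sum of angles = 360°. K = 360° - 360° = 0°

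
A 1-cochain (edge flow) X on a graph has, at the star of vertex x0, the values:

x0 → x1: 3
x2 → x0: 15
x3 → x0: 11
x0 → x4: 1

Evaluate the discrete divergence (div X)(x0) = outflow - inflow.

Divergence = sum of outgoing flows = 3 + (-15) + (-11) + 1 = -22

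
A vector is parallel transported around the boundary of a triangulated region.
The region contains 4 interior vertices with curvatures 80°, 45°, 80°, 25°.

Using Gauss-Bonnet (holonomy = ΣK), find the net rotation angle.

Holonomy = total enclosed curvature = 80° + 45° + 80° + 25° = 230°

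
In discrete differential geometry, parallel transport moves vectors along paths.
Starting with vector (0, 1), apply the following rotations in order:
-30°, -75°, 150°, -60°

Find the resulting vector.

Total rotation: (-30°) + (-75°) + 150° + (-60°) = -15°. Final vector: (0.2588, 0.9659)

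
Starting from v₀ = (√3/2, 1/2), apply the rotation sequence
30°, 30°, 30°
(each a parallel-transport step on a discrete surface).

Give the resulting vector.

Total rotation: 30° + 30° + 30° = 90°. Final vector: (-0.5000, 0.8660)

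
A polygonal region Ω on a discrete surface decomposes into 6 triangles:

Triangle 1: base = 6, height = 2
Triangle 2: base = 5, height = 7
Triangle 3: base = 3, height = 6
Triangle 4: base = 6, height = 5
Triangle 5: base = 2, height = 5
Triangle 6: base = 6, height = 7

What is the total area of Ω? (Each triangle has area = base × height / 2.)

(1/2)×6×2 + (1/2)×5×7 + (1/2)×3×6 + (1/2)×6×5 + (1/2)×2×5 + (1/2)×6×7 = 73.5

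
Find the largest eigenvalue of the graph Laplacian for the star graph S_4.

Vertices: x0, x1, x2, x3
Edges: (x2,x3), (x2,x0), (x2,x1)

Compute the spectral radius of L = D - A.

The star S_4 is the complete bipartite graph K_{1,3} (one hub of degree 3, 3 leaves of degree 1). The Laplacian spectrum of K_{p,q} is 0, p (multiplicity q−1), q (multiplicity p−1), p+q. With p = 1, q = 3: 0 once, 1 with multiplicity 2, and 4 once. (Check: trace L = sum of degrees = 6 = 2·1 + 4.)
Laplacian eigenvalues: [0.0, 1.0, 1.0, 4.0]. Largest eigenvalue (spectral radius) = 4.0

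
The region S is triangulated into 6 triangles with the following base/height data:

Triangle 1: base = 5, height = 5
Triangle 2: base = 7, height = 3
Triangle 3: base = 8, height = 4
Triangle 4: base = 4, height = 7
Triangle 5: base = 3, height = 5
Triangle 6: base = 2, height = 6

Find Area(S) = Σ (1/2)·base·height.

(1/2)×5×5 + (1/2)×7×3 + (1/2)×8×4 + (1/2)×4×7 + (1/2)×3×5 + (1/2)×2×6 = 66.5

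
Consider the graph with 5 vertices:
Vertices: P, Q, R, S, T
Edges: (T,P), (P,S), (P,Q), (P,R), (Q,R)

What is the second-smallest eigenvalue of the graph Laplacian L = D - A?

Degrees: deg(P) = 4, deg(Q) = 2, deg(R) = 2, deg(S) = 1, deg(T) = 1.
L = D − A with rows/columns ordered (P, Q, R, S, T):
  [ 4, -1, -1, -1, -1]
  [-1,  2, -1,  0,  0]
  [-1, -1,  2,  0,  0]
  [-1,  0,  0,  1,  0]
  [-1,  0,  0,  0,  1]
Characteristic polynomial: det(λI − L) = λ(λ − 1)²(λ − 3)(λ − 5).
Roots: λ = 0; (λ − 1) = 0 ⇒ λ = 1 (multiplicity 2); (λ − 3) = 0 ⇒ λ = 3; (λ − 5) = 0 ⇒ λ = 5.
(Check: the roots sum (with multiplicity) to 10, matching trace L = Σdeg = 2·5 = 10.)
Laplacian eigenvalues: [0.0, 1.0, 1.0, 3.0, 5.0]. Algebraic connectivity (smallest non-zero eigenvalue) = 1.0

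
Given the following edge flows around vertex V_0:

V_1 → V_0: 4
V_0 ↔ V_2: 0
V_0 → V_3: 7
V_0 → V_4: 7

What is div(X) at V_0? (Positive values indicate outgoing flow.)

Divergence = sum of outgoing flows = (-4) + 0 + 7 + 7 = 10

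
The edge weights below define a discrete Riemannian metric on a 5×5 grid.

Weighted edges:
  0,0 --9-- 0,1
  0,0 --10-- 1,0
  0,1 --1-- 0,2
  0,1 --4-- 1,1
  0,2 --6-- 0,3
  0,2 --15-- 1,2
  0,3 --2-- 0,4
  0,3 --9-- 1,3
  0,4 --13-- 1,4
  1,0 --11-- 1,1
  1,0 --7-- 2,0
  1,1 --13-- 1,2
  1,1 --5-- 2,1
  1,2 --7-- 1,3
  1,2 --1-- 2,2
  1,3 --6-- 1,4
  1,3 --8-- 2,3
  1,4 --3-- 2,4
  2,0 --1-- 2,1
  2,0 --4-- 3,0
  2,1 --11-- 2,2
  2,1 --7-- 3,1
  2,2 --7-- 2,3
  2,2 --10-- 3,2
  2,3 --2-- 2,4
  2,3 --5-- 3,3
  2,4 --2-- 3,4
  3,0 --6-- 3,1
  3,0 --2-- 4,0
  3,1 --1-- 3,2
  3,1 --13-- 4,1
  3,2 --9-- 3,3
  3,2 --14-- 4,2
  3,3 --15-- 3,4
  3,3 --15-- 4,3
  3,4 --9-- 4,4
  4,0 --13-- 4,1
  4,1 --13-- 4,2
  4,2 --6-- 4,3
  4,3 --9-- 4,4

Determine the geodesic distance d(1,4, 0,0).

Shortest path: 1,4 → 1,3 → 0,3 → 0,2 → 0,1 → 0,0, total weight = 31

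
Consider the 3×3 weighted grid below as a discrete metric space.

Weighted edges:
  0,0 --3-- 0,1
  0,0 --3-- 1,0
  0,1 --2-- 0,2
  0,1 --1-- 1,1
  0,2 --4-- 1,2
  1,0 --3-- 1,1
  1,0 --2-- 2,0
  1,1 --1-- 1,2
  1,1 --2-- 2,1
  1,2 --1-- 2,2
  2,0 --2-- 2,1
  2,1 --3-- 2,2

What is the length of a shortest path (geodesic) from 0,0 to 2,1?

Shortest path: 0,0 → 0,1 → 1,1 → 2,1, total weight = 6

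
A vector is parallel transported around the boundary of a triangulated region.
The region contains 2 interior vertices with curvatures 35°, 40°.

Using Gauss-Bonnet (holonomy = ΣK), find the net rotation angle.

Holonomy = total enclosed curvature = 35° + 40° = 75°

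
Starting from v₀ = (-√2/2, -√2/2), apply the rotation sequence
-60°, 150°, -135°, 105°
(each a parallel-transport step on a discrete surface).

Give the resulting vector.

Total rotation: (-60°) + 150° + (-135°) + 105° = 60°. Final vector: (0.2588, -0.9659)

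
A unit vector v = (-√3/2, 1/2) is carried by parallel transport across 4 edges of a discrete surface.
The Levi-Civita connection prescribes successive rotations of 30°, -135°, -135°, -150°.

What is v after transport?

Total rotation: 30° + (-135°) + (-135°) + (-150°) = -390° ≡ -30° (mod 360°). Final vector: (-0.5000, 0.8660)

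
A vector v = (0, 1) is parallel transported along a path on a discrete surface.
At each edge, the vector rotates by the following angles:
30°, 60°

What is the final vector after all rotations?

Total rotation: 30° + 60° = 90°. Final vector: (-1, 0)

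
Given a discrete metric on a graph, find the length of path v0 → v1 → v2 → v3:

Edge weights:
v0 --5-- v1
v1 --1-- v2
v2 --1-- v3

Arc length = 5 + 1 + 1 = 7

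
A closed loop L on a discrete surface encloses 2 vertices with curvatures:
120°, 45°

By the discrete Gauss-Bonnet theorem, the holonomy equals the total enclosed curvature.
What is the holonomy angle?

Holonomy = total enclosed curvature = 120° + 45° = 165°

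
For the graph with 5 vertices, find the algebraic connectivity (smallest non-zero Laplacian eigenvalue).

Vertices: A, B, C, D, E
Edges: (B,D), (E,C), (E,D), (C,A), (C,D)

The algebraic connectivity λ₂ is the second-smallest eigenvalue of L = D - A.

Degrees: deg(A) = 1, deg(B) = 1, deg(C) = 3, deg(D) = 3, deg(E) = 2.
L = D − A with rows/columns ordered (A, B, C, D, E):
  [ 1,  0, -1,  0,  0]
  [ 0,  1,  0, -1,  0]
  [-1,  0,  3, -1, -1]
  [ 0, -1, -1,  3, -1]
  [ 0,  0, -1, -1,  2]
Characteristic polynomial: det(λI − L) = λ(λ² − 5λ + 3)(λ² − 5λ + 5).
Roots: λ = 0; (λ² − 5λ + 3) = 0 ⇒ λ = (5 ± √13)/2 ≈ 0.6972, 4.3028; (λ² − 5λ + 5) = 0 ⇒ λ = (5 ± √5)/2 ≈ 1.382, 3.618.
(Check: the roots sum (with multiplicity) to 10, matching trace L = Σdeg = 2·5 = 10.)
Laplacian eigenvalues: [0.0, 0.6972, 1.382, 3.618, 4.3028]. Algebraic connectivity (smallest non-zero eigenvalue) = 0.6972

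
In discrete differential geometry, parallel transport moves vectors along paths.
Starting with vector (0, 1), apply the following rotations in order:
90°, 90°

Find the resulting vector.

Total rotation: 90° + 90° = 180°. Final vector: (0, -1)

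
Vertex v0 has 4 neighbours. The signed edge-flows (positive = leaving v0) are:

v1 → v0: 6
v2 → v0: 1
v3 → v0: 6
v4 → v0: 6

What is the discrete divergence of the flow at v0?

Divergence = sum of outgoing flows = (-6) + (-1) + (-6) + (-6) = -19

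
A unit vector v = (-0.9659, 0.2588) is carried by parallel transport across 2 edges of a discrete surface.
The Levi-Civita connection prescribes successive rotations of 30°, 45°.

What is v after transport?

Total rotation: 30° + 45° = 75°. Final vector: (-0.5000, -0.8660)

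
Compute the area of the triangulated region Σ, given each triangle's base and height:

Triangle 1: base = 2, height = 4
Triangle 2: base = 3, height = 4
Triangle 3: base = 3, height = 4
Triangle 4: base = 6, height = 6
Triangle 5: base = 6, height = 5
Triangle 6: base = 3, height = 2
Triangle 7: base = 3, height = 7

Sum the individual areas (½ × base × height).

(1/2)×2×4 + (1/2)×3×4 + (1/2)×3×4 + (1/2)×6×6 + (1/2)×6×5 + (1/2)×3×2 + (1/2)×3×7 = 62.5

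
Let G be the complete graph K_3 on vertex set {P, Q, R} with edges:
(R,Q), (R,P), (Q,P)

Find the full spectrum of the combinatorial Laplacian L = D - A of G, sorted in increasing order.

For the complete graph K_n, L = nI − J (J = all-ones matrix). J has eigenvalues n (once, eigenvector 𝟙) and 0 (multiplicity n−1), so L has eigenvalues 0 (once) and n (multiplicity n−1). Here n = 3: eigenvalue 0 once and 3 with multiplicity 2.
Laplacian eigenvalues (increasing order): [0.0, 3.0, 3.0]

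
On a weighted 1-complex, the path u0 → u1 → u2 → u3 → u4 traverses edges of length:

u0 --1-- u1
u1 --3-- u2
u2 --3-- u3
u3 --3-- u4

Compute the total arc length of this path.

Arc length = 1 + 3 + 3 + 3 = 10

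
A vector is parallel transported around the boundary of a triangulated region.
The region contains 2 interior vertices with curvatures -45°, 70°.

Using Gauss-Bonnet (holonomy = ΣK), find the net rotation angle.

Holonomy = total enclosed curvature = (-45°) + 70° = 25°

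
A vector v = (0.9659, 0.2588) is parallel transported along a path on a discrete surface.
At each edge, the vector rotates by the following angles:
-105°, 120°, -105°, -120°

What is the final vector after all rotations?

Total rotation: (-105°) + 120° + (-105°) + (-120°) = -210° ≡ 150° (mod 360°). Final vector: (-0.9659, 0.2588)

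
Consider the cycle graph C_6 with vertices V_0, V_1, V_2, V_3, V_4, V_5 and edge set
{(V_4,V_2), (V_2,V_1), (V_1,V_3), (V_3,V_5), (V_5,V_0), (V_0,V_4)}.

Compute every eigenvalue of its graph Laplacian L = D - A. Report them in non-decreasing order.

The cycle graph C_n has Laplacian eigenvalues λ_k = 2 − 2cos(2πk/n), k = 0, 1, …, n−1. Here n = 6:
k=0: 2 − 2cos(0) = 0.0; k=1: 2 − 2cos(π/3) = 1.0; k=2: 2 − 2cos(2π/3) = 3.0; k=3: 2 − 2cos(π) = 4.0; k=4: 2 − 2cos(4π/3) = 3.0; k=5: 2 − 2cos(5π/3) = 1.0.
Laplacian eigenvalues (increasing order): [0.0, 1.0, 1.0, 3.0, 3.0, 4.0]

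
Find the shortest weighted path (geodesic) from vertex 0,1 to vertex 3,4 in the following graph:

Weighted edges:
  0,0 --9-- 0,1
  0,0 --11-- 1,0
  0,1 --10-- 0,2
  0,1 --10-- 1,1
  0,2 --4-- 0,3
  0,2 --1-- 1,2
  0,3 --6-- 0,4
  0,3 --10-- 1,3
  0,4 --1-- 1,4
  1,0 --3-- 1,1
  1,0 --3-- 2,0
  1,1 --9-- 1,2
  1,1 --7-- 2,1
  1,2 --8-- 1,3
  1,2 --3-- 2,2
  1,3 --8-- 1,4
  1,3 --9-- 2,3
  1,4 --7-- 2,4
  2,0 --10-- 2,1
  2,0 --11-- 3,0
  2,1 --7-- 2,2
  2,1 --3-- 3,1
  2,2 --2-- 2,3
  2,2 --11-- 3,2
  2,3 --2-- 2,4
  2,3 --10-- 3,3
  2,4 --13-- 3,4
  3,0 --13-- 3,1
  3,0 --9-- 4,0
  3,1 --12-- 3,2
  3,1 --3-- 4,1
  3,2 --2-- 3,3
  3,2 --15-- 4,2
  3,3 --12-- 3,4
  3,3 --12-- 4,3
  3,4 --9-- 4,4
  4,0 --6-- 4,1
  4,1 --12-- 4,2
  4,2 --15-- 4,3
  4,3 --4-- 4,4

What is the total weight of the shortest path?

Shortest path: 0,1 → 0,2 → 1,2 → 2,2 → 2,3 → 2,4 → 3,4, total weight = 31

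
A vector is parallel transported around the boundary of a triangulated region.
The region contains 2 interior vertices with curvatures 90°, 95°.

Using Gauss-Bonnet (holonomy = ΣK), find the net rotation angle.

Holonomy = total enclosed curvature = 90° + 95° = 185°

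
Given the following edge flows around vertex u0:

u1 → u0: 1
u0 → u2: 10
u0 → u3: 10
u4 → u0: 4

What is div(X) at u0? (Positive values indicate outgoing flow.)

Divergence = sum of outgoing flows = (-1) + 10 + 10 + (-4) = 15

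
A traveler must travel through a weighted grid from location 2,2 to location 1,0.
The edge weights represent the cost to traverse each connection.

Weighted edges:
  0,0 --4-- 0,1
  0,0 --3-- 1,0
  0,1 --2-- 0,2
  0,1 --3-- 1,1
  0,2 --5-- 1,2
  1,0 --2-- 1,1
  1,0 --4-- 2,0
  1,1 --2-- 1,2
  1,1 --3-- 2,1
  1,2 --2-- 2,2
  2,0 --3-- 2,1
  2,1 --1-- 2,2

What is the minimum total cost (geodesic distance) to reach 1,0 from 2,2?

Shortest path: 2,2 → 2,1 → 1,1 → 1,0, total weight = 6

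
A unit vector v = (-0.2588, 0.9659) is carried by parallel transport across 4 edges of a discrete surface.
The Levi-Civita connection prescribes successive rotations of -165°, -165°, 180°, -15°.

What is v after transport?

Total rotation: (-165°) + (-165°) + 180° + (-15°) = -165°. Final vector: (0.5000, -0.8660)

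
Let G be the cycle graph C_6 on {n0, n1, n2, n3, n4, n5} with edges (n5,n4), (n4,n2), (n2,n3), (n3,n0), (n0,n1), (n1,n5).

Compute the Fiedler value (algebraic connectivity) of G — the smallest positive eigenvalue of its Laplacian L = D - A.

The cycle graph C_n has Laplacian eigenvalues λ_k = 2 − 2cos(2πk/n), k = 0, 1, …, n−1. Here n = 6:
k=0: 2 − 2cos(0) = 0.0; k=1: 2 − 2cos(π/3) = 1.0; k=2: 2 − 2cos(2π/3) = 3.0; k=3: 2 − 2cos(π) = 4.0; k=4: 2 − 2cos(4π/3) = 3.0; k=5: 2 − 2cos(5π/3) = 1.0.
Laplacian eigenvalues: [0.0, 1.0, 1.0, 3.0, 3.0, 4.0]. Algebraic connectivity (smallest non-zero eigenvalue) = 1.0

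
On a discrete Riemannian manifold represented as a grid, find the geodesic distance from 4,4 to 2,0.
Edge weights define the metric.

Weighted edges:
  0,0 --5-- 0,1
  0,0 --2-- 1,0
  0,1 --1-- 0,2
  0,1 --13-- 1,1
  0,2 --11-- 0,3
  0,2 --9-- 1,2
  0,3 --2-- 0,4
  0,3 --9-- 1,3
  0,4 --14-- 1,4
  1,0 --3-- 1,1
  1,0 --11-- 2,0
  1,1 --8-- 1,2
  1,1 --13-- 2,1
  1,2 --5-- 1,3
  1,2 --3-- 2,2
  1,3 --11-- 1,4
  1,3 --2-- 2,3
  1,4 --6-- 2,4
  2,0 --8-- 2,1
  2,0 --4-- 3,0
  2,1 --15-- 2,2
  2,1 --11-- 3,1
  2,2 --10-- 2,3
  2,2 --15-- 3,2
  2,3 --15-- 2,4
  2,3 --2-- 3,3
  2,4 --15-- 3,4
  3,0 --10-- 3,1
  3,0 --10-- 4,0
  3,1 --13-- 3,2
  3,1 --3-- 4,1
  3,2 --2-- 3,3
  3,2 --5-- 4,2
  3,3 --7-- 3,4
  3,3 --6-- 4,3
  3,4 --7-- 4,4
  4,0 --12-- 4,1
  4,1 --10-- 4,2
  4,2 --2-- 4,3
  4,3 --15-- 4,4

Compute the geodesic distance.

Shortest path: 4,4 → 3,4 → 3,3 → 3,2 → 3,1 → 3,0 → 2,0, total weight = 43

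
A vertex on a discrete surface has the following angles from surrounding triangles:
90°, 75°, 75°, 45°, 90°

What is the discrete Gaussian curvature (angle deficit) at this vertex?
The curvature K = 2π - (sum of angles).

Sum of angles = 375°. K = 360° - 375° = -15°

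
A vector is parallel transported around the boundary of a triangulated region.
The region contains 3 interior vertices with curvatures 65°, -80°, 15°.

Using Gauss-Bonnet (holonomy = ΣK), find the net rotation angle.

Holonomy = total enclosed curvature = 65° + (-80°) + 15° = 0°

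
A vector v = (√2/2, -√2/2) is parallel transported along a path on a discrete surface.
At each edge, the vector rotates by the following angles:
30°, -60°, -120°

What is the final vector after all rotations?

Total rotation: 30° + (-60°) + (-120°) = -150°. Final vector: (-0.9659, 0.2588)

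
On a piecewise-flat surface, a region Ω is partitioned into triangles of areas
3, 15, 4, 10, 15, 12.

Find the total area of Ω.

3 + 15 + 4 + 10 + 15 + 12 = 59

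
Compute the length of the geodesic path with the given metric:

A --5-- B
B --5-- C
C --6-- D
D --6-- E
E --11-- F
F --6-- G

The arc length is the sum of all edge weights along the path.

Arc length = 5 + 5 + 6 + 6 + 11 + 6 = 39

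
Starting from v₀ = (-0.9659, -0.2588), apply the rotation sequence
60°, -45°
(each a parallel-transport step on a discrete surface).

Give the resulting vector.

Total rotation: 60° + (-45°) = 15°. Final vector: (-0.8660, -0.5000)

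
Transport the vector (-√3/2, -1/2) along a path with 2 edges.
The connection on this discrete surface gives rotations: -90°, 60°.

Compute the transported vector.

Total rotation: (-90°) + 60° = -30°. Final vector: (-1, 0)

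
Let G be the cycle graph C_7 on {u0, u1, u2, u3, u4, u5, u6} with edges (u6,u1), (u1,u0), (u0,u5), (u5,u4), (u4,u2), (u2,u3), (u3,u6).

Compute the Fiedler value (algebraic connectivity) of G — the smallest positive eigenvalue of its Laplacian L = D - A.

The cycle graph C_n has Laplacian eigenvalues λ_k = 2 − 2cos(2πk/n), k = 0, 1, …, n−1. Here n = 7:
k=0: 2 − 2cos(0) = 0.0; k=1: 2 − 2cos(2π/7) = 0.753; k=2: 2 − 2cos(4π/7) = 2.445; k=3: 2 − 2cos(6π/7) = 3.8019; k=4: 2 − 2cos(8π/7) = 3.8019; k=5: 2 − 2cos(10π/7) = 2.445; k=6: 2 − 2cos(12π/7) = 0.753.
Laplacian eigenvalues: [0.0, 0.753, 0.753, 2.445, 2.445, 3.8019, 3.8019]. Algebraic connectivity (smallest non-zero eigenvalue) = 0.753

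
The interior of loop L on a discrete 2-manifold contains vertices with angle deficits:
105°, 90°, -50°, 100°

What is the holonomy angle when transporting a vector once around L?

Holonomy = total enclosed curvature = 105° + 90° + (-50°) + 100° = 245°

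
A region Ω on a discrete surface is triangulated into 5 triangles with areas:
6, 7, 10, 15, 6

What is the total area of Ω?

6 + 7 + 10 + 15 + 6 = 44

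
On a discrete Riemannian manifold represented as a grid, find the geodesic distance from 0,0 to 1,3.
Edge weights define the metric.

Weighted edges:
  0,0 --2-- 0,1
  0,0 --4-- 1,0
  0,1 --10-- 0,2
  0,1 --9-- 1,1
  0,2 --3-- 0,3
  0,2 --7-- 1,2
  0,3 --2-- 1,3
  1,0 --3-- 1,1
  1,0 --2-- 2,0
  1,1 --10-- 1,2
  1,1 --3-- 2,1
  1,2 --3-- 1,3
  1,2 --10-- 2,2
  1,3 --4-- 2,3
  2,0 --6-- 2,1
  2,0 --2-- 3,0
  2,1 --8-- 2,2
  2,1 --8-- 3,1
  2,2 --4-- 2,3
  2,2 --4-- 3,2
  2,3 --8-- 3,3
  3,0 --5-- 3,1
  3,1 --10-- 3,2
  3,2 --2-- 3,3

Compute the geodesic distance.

Shortest path: 0,0 → 0,1 → 0,2 → 0,3 → 1,3, total weight = 17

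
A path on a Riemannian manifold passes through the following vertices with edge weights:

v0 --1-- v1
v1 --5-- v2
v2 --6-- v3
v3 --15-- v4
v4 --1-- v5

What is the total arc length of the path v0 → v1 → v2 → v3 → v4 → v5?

Arc length = 1 + 5 + 6 + 15 + 1 = 28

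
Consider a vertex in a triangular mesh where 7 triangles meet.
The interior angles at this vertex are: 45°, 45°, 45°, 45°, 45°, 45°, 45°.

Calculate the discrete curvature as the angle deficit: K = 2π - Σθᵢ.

Sum of angles = 315°. K = 360° - 315° = 45°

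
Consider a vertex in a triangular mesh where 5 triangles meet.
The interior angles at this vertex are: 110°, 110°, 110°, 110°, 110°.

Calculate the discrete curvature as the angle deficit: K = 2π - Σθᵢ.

Sum of angles = 550°. K = 360° - 550° = -190°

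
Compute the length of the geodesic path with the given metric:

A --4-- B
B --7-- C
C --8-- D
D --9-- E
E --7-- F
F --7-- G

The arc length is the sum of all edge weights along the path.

Arc length = 4 + 7 + 8 + 9 + 7 + 7 = 42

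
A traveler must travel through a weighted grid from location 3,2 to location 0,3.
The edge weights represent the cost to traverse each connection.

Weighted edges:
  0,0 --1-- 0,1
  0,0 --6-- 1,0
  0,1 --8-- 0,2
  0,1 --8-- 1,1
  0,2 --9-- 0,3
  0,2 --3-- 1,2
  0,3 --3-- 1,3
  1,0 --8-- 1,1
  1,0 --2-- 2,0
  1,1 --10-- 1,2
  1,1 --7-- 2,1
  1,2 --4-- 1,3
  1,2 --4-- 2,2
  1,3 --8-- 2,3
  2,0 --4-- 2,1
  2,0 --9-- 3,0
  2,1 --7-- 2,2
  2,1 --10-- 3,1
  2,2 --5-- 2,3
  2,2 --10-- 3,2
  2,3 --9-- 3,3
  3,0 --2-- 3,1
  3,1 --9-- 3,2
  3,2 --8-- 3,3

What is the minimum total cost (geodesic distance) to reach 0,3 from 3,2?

Shortest path: 3,2 → 2,2 → 1,2 → 1,3 → 0,3, total weight = 21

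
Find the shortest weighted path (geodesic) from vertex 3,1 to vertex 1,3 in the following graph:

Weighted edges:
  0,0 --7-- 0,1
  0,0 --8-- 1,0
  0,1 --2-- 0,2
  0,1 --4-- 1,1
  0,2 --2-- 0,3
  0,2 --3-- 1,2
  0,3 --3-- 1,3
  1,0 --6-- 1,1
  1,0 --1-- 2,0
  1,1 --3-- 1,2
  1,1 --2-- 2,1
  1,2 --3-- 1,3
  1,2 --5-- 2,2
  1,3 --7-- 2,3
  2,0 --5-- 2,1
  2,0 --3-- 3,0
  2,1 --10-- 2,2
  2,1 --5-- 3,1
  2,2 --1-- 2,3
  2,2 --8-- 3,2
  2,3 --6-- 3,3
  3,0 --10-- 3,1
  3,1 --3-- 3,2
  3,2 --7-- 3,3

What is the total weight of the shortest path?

Shortest path: 3,1 → 2,1 → 1,1 → 1,2 → 1,3, total weight = 13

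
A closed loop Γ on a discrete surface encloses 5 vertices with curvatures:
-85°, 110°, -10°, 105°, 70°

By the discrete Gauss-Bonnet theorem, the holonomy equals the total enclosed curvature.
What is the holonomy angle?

Holonomy = total enclosed curvature = (-85°) + 110° + (-10°) + 105° + 70° = 190°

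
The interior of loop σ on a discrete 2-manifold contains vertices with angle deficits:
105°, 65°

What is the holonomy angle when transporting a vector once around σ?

Holonomy = total enclosed curvature = 105° + 65° = 170°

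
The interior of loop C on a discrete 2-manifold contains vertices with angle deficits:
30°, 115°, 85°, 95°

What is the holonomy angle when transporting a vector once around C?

Holonomy = total enclosed curvature = 30° + 115° + 85° + 95° = 325°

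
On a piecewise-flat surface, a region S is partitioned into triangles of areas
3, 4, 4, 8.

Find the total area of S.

3 + 4 + 4 + 8 = 19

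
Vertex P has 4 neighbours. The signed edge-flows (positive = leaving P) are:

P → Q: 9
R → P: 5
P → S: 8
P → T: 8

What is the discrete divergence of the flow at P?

Divergence = sum of outgoing flows = 9 + (-5) + 8 + 8 = 20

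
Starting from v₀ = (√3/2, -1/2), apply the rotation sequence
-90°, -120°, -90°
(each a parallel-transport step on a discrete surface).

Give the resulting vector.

Total rotation: (-90°) + (-120°) + (-90°) = -300° ≡ 60° (mod 360°). Final vector: (0.8660, 0.5000)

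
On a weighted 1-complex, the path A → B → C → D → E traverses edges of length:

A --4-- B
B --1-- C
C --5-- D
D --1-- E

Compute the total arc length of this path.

Arc length = 4 + 1 + 5 + 1 = 11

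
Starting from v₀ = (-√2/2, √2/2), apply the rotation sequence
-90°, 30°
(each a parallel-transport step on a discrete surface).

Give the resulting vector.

Total rotation: (-90°) + 30° = -60°. Final vector: (0.2588, 0.9659)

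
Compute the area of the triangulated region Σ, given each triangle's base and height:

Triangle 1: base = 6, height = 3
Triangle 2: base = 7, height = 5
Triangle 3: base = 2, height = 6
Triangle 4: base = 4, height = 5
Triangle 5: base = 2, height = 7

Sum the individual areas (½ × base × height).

(1/2)×6×3 + (1/2)×7×5 + (1/2)×2×6 + (1/2)×4×5 + (1/2)×2×7 = 49.5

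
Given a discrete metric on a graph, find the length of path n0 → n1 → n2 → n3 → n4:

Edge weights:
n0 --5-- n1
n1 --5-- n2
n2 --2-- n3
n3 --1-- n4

Arc length = 5 + 5 + 2 + 1 = 13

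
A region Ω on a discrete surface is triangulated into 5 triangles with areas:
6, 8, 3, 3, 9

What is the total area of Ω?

6 + 8 + 3 + 3 + 9 = 29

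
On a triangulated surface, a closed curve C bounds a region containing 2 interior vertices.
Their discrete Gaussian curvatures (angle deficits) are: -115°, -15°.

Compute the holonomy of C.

Holonomy = total enclosed curvature = (-115°) + (-15°) = -130°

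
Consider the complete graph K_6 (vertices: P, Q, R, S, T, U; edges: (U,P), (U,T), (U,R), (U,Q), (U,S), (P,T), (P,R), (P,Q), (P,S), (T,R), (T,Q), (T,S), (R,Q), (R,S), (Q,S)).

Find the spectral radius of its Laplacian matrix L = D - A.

For the complete graph K_n, L = nI − J (J = all-ones matrix). J has eigenvalues n (once, eigenvector 𝟙) and 0 (multiplicity n−1), so L has eigenvalues 0 (once) and n (multiplicity n−1). Here n = 6: eigenvalue 0 once and 6 with multiplicity 5.
Laplacian eigenvalues: [0.0, 6.0, 6.0, 6.0, 6.0, 6.0]. Largest eigenvalue (spectral radius) = 6.0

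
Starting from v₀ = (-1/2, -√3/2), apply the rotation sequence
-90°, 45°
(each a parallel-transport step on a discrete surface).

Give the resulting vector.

Total rotation: (-90°) + 45° = -45°. Final vector: (-0.9659, -0.2588)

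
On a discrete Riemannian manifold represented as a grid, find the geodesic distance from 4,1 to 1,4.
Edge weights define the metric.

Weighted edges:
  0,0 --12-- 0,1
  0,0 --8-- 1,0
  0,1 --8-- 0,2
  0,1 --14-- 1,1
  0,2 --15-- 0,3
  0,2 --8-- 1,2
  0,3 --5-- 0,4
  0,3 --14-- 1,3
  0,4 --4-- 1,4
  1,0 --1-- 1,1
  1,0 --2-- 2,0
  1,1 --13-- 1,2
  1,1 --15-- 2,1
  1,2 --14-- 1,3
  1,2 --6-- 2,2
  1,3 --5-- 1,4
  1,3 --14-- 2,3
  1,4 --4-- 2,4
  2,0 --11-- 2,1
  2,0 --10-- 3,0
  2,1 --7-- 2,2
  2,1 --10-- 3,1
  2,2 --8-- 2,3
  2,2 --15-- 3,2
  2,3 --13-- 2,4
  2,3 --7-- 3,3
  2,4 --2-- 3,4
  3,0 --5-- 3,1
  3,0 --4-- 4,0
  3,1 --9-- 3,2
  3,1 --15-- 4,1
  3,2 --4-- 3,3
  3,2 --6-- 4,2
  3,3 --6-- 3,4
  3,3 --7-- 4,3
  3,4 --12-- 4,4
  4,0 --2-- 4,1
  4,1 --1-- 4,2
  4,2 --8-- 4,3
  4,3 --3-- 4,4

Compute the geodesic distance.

Shortest path: 4,1 → 4,2 → 3,2 → 3,3 → 3,4 → 2,4 → 1,4, total weight = 23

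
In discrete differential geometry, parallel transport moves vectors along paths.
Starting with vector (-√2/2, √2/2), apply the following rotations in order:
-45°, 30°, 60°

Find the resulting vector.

Total rotation: (-45°) + 30° + 60° = 45°. Final vector: (-1, 0)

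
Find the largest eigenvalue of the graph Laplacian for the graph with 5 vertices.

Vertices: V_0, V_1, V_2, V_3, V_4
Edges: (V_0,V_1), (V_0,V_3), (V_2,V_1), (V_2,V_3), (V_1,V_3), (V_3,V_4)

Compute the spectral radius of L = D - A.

Degrees: deg(V_0) = 2, deg(V_1) = 3, deg(V_2) = 2, deg(V_3) = 4, deg(V_4) = 1.
L = D − A with rows/columns ordered (V_0, V_1, V_2, V_3, V_4):
  [ 2, -1,  0, -1,  0]
  [-1,  3, -1, -1,  0]
  [ 0, -1,  2, -1,  0]
  [-1, -1, -1,  4, -1]
  [ 0,  0,  0, -1,  1]
Characteristic polynomial: det(λI − L) = λ(λ − 1)(λ − 2)(λ − 4)(λ − 5).
Roots: λ = 0; (λ − 1) = 0 ⇒ λ = 1; (λ − 2) = 0 ⇒ λ = 2; (λ − 4) = 0 ⇒ λ = 4; (λ − 5) = 0 ⇒ λ = 5.
(Check: the roots sum (with multiplicity) to 12, matching trace L = Σdeg = 2·6 = 12.)
Laplacian eigenvalues: [0.0, 1.0, 2.0, 4.0, 5.0]. Largest eigenvalue (spectral radius) = 5.0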